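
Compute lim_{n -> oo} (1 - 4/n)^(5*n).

e^(-20)

Write it as [(1 - 4/n)^n]^(5) · (1 - 4/n)^(0). The bracketed term tends to e^(-4) and the second factor to 1, so the limit is e^(-20).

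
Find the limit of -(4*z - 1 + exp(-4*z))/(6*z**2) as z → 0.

-4/3

Direct substitution gives 0/0.
Apply L'Hôpital: lim (4 - 4*e^(-4*z))/(-12*z), still 0/0.
After 2 applications of L'Hôpital's rule the quotient is (16*e^(-4*z))/(-12); substituting z = 0 gives -4/3.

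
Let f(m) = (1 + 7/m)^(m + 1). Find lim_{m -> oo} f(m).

e^(7)

Let L be the limit and take ln: ln L = lim (m + 1)·ln(1 + 7/m) = lim (m + 1)·(7/m + O(1/m²)) = 7.
Hence L = e^(7).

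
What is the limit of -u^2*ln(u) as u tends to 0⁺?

This is a 0·(−∞) form. Rewrite as -1·ln(u) / u^(−2) and apply L'Hôpital:
the derivative quotient is -1·(1/u) / (−2·u^(−3)) = (1/2)·u^2 → 0.

0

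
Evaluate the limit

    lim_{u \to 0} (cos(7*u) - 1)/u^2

Direct substitution gives 0/0.
Apply L'Hôpital: lim (-7*sin(7*u))/(2*u), still 0/0.
After 2 applications of L'Hôpital's rule the quotient is (-49*cos(7*u))/(2); substituting u = 0 gives -49/2.

-49/2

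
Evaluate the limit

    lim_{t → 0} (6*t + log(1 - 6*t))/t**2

Direct substitution gives 0/0.
Apply L'Hôpital: lim (6 - 6/(1 - 6*t))/(2*t), still 0/0.
After 2 applications of L'Hôpital's rule the quotient is (-36/(1 - 6*t)^2)/(2); substituting t = 0 gives -18.

-18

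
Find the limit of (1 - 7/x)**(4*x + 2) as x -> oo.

Write it as [(1 - 7/x)^x]^(4) · (1 - 7/x)^(2). The bracketed term tends to e^(-7) and the second factor to 1, so the limit is e^(-28).

e^(-28)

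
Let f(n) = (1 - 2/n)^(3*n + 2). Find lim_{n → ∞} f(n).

e^(-6)

The base → 1 and the exponent → ∞: a 1^∞ form.
Take logarithms: (3n + 2)·ln(1 - 2/n). Since ln(1+u) ~ u for small u, this behaves like (3n)·(-2/n) → -6.
So the limit is e^(-6).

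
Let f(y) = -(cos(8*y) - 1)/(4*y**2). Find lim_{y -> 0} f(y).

Direct substitution gives 0/0.
Apply L'Hôpital: lim (-8*sin(8*y))/(-8*y), still 0/0.
After 2 applications of L'Hôpital's rule the quotient is (-64*cos(8*y))/(-8); substituting y = 0 gives 8.

8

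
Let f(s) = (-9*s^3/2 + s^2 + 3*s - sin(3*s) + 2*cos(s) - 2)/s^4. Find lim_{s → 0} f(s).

Substitution gives 0/0 (the numerator vanishes to order 4).
Expand each term to order s^4: the coefficient of s^4 in 2·cos(s) is 1/12 and in −sin(3s) is 0.
Lower-order terms cancel with the polynomial part, so the numerator is (1/12)·s^4 + o(s^4), and the limit is (1/12)/(1) = 1/12.

1/12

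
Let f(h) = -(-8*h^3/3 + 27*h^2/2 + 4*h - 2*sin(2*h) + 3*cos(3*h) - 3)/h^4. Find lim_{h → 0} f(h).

-81/8

Substitution gives 0/0; apply L'Hôpital's rule 4 times.
After differentiating numerator and denominator 4 times the quotient is (-32*sin(2*h) + 243*cos(3*h))/(-24); at h = 0 this is -81/8.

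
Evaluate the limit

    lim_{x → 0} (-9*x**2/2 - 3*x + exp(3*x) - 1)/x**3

9/2

Direct substitution gives 0/0.
Apply L'Hôpital: lim (-9*x + 3*e^(3*x) - 3)/(3*x^2), still 0/0.
Apply L'Hôpital: lim (9*e^(3*x) - 9)/(6*x), still 0/0.
After 3 applications of L'Hôpital's rule the quotient is (27*e^(3*x))/(6); substituting x = 0 gives 9/2.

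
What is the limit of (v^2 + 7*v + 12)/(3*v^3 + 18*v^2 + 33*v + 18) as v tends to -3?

Since v = -3 makes numerator and denominator zero, (v + 3) divides both.
Cancelling it gives (v + 4)/(3*v^2 + 9*v + 6); now plug in v = -3 to get 1/6.

1/6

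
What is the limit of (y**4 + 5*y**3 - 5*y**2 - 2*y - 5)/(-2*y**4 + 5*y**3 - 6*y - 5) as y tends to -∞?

Numerator and denominator both have degree 4.
Dividing every term by y^4, all lower-order terms vanish and the limit is the ratio of leading coefficients, 1/(-2) = -1/2.

-1/2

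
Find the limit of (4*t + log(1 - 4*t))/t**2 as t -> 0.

Direct substitution gives 0/0.
Apply L'Hôpital: lim (4 - 4/(1 - 4*t))/(2*t), still 0/0.
After 2 applications of L'Hôpital's rule the quotient is (-16/(1 - 4*t)^2)/(2); substituting t = 0 gives -8.

-8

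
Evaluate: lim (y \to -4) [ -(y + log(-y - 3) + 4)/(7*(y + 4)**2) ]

Direct substitution gives 0/0.
Apply L'Hôpital: lim (1 - 1/(-y - 3))/(-14*y - 56), still 0/0.
After 2 applications of L'Hôpital's rule the quotient is (-1/(-y - 3)^2)/(-14); substituting y = -4 gives 1/14.

1/14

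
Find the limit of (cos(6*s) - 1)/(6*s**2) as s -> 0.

-3

Direct substitution gives 0/0.
Apply L'Hôpital: lim (-6*sin(6*s))/(12*s), still 0/0.
After 2 applications of L'Hôpital's rule the quotient is (-36*cos(6*s))/(12); substituting s = 0 gives -3.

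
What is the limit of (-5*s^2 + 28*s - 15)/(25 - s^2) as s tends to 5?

Since s = 5 makes numerator and denominator zero, (s - 5) divides both.
Cancelling it gives (3 - 5*s)/(-s - 5); now plug in s = 5 to get 11/5.

11/5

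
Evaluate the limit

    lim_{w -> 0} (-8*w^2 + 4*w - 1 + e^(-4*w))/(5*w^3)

-32/15

Direct substitution gives 0/0.
Apply L'Hôpital: lim (-16*w + 4 - 4*e^(-4*w))/(15*w^2), still 0/0.
Apply L'Hôpital: lim (-16 + 16*e^(-4*w))/(30*w), still 0/0.
After 3 applications of L'Hôpital's rule the quotient is (-64*e^(-4*w))/(30); substituting w = 0 gives -32/15.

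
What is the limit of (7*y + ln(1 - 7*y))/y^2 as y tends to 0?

-49/2

Direct substitution gives 0/0.
Apply L'Hôpital: lim (7 - 7/(1 - 7*y))/(2*y), still 0/0.
After 2 applications of L'Hôpital's rule the quotient is (-49/(1 - 7*y)^2)/(2); substituting y = 0 gives -49/2.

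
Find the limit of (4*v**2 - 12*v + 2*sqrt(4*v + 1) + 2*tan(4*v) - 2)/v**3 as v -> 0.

Substitution gives 0/0 (the numerator vanishes to order 3).
Expand each term to order v^3: the coefficient of v^3 in 2·√(1 + 4v) is 8 and in 2·tan(4v) is 128/3.
Lower-order terms cancel with the polynomial part, so the numerator is (152/3)·v^3 + o(v^3), and the limit is (152/3)/(1) = 152/3.

152/3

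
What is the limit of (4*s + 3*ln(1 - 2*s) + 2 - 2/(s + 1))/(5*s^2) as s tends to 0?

Substitution gives 0/0 (the numerator vanishes to order 2).
Expand each term to order s^2: the coefficient of s^2 in -2·1/(1 + s) is -2 and in 3·ln(1 - 2s) is -6.
Lower-order terms cancel with the polynomial part, so the numerator is (-8)·s^2 + o(s^2), and the limit is (-8)/(5) = -8/5.

-8/5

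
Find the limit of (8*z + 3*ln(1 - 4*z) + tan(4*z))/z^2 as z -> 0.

Substitution gives 0/0 (the numerator vanishes to order 2).
Expand each term to order z^2: the coefficient of z^2 in tan(4z) is 0 and in 3·ln(1 - 4z) is -24.
Lower-order terms cancel with the polynomial part, so the numerator is (-24)·z^2 + o(z^2), and the limit is (-24)/(1) = -24.

-24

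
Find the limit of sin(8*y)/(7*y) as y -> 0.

Substitution gives 0/0.
Write it as (8/7)·sin(8y)/(8y); since sin(u)/u → 1, the limit is 8/7.

8/7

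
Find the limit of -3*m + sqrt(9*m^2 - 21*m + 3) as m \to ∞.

This has the form ∞ − ∞. Multiply and divide by the conjugate √(9*m^2 - 21*m + 3) + 3m.
That gives (-21m + 3) / (√(9*m^2 - 21*m + 3) + 3m).
Divide numerator and denominator by m: the limit is -21/(2·3) = -7/2.

-7/2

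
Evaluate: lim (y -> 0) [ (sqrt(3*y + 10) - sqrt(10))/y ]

Substitution gives 0/0. Multiply numerator and denominator by the conjugate √(10 + 3y) + √10.
The numerator becomes (10 + 3y) − 10 = 3y, so the expression simplifies to 3/(√(10 + 3y) + √10).
Letting y → 0 gives 3/(2√10) = 3*√(10)/20.

3*√(10)/20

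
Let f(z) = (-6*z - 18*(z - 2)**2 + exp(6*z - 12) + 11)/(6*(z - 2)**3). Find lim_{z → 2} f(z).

6

Direct substitution gives 0/0.
Apply L'Hôpital: lim (-36*z + 6*e^(6*z - 12) + 66)/(18*(z - 2)^2), still 0/0.
Apply L'Hôpital: lim (36*e^(6*z - 12) - 36)/(36*z - 72), still 0/0.
After 3 applications of L'Hôpital's rule the quotient is (216*e^(6*z - 12))/(36); substituting z = 2 gives 6.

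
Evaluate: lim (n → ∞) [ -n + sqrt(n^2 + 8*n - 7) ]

4

This has the form ∞ − ∞. Multiply and divide by the conjugate √(n^2 + 8*n - 7) + n.
That gives (8n - 7) / (√(n^2 + 8*n - 7) + n).
Divide numerator and denominator by n: the limit is 8/(2·1) = 4.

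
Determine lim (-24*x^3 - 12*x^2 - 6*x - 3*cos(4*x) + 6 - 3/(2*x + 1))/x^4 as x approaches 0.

Substitution gives 0/0; apply L'Hôpital's rule 4 times.
After differentiating numerator and denominator 4 times the quotient is (-768*cos(4*x) - 1152/(2*x + 1)^5)/(24); at x = 0 this is -80.

-80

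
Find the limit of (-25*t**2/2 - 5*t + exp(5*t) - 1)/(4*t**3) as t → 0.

Direct substitution gives 0/0.
Apply L'Hôpital: lim (-25*t + 5*e^(5*t) - 5)/(12*t^2), still 0/0.
Apply L'Hôpital: lim (25*e^(5*t) - 25)/(24*t), still 0/0.
After 3 applications of L'Hôpital's rule the quotient is (125*e^(5*t))/(24); substituting t = 0 gives 125/24.

125/24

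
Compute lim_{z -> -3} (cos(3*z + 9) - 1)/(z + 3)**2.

-9/2

Direct substitution gives 0/0.
Apply L'Hôpital: lim (-3*sin(3*z + 9))/(2*z + 6), still 0/0.
After 2 applications of L'Hôpital's rule the quotient is (-9*cos(3*z + 9))/(2); substituting z = -3 gives -9/2.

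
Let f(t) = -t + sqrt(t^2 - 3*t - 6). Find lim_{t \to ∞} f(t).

An ∞ − ∞ form. Rationalising with the conjugate, the difference becomes (-3t - 6) / (√(t^2 - 3*t - 6) + t).
For large t the denominator behaves like 2·t, so the quotient tends to -3/2 = -3/2.

-3/2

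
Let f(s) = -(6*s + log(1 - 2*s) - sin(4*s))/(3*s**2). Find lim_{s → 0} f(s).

Substitution gives 0/0; apply L'Hôpital's rule 2 times.
After differentiating numerator and denominator 2 times the quotient is (16*sin(4*s) - 4/(2*s - 1)^2)/(-6); at s = 0 this is 2/3.

2/3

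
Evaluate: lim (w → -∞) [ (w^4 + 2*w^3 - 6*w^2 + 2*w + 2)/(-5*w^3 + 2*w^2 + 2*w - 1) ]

The numerator has higher degree (4 > 3); the quotient behaves like (1/(-5))·w^1 for large |w|.
As w → −∞ this diverges to ∞.

∞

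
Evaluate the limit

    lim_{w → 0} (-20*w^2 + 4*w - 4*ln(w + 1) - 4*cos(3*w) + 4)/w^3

-4/3

Substitution gives 0/0 (the numerator vanishes to order 3).
Expand each term to order w^3: the coefficient of w^3 in -4·ln(1 + w) is -4/3 and in -4·cos(3w) is 0.
Lower-order terms cancel with the polynomial part, so the numerator is (-4/3)·w^3 + o(w^3), and the limit is (-4/3)/(1) = -4/3.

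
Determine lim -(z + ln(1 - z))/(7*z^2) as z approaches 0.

Direct substitution gives 0/0.
Apply L'Hôpital: lim (1 - 1/(1 - z))/(-14*z), still 0/0.
After 2 applications of L'Hôpital's rule the quotient is (-1/(1 - z)^2)/(-14); substituting z = 0 gives 1/14.

1/14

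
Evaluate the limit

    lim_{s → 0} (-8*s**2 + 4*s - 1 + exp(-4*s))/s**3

Direct substitution gives 0/0.
Apply L'Hôpital: lim (-16*s + 4 - 4*e^(-4*s))/(3*s^2), still 0/0.
Apply L'Hôpital: lim (-16 + 16*e^(-4*s))/(6*s), still 0/0.
After 3 applications of L'Hôpital's rule the quotient is (-64*e^(-4*s))/(6); substituting s = 0 gives -32/3.

-32/3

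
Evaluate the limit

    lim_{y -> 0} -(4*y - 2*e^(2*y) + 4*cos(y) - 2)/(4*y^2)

Substitution gives 0/0; apply L'Hôpital's rule 2 times.
After differentiating numerator and denominator 2 times the quotient is (-8*e^(2*y) - 4*cos(y))/(-8); at y = 0 this is 3/2.

3/2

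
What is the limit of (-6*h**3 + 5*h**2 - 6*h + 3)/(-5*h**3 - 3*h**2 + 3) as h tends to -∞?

6/5

Numerator and denominator both have degree 3.
Dividing every term by h^3, all lower-order terms vanish and the limit is the ratio of leading coefficients, -6/(-5) = 6/5.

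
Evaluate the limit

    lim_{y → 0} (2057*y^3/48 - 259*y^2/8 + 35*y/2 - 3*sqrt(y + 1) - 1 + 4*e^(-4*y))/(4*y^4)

16429/1536

Substitution gives 0/0; apply L'Hôpital's rule 4 times.
After differentiating numerator and denominator 4 times the quotient is (1024*e^(-4*y) + 45/(16*(y + 1)^(7/2)))/(96); at y = 0 this is 16429/1536.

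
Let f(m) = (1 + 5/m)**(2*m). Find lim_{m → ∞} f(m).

e^(10)

The base → 1 and the exponent → ∞: a 1^∞ form.
Take logarithms: (2m)·ln(1 + 5/m). Since ln(1+u) ~ u for small u, this behaves like (2m)·(5/m) → 10.
So the limit is e^(10).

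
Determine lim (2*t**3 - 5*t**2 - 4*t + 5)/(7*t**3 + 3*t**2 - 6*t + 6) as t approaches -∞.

Numerator and denominator both have degree 3.
Dividing every term by t^3, all lower-order terms vanish and the limit is the ratio of leading coefficients, 2/(7) = 2/7.

2/7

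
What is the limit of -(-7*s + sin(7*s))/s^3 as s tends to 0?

Direct substitution gives 0/0.
Apply L'Hôpital: lim (7*cos(7*s) - 7)/(-3*s^2), still 0/0.
Apply L'Hôpital: lim (-49*sin(7*s))/(-6*s), still 0/0.
After 3 applications of L'Hôpital's rule the quotient is (-343*cos(7*s))/(-6); substituting s = 0 gives 343/6.

343/6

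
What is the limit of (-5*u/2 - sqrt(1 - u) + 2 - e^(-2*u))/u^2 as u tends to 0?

-15/8

Substitution gives 0/0 (the numerator vanishes to order 2).
Expand each term to order u^2: the coefficient of u^2 in −√(1 - u) is 1/8 and in −e^(-2u) is -2.
Lower-order terms cancel with the polynomial part, so the numerator is (-15/8)·u^2 + o(u^2), and the limit is (-15/8)/(1) = -15/8.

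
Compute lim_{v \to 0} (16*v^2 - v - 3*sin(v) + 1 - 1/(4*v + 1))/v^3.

Substitution gives 0/0; apply L'Hôpital's rule 3 times.
After differentiating numerator and denominator 3 times the quotient is (3*cos(v) + 384/(4*v + 1)^4)/(6); at v = 0 this is 129/2.

129/2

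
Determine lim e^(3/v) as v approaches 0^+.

∞

As v → 0⁺, 3/(v) → +∞, so e^(3/(v)) → ∞.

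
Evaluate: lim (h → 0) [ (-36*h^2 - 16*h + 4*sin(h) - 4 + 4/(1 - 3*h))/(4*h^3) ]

Substitution gives 0/0 (the numerator vanishes to order 3).
Expand each term to order h^3: the coefficient of h^3 in 4·sin(h) is -2/3 and in 4·1/(1 - 3h) is 108.
Lower-order terms cancel with the polynomial part, so the numerator is (322/3)·h^3 + o(h^3), and the limit is (322/3)/(4) = 161/6.

161/6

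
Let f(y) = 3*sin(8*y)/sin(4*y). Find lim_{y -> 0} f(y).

6

Substitution gives 0/0.
Divide numerator and denominator by y: sin(8y)/y → 8 and sin(4y)/y → 4, so the limit is 3·8/4 = 6.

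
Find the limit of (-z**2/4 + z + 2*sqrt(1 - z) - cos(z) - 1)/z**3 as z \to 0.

Substitution gives 0/0 (the numerator vanishes to order 3).
Expand each term to order z^3: the coefficient of z^3 in 2·√(1 - z) is -1/8 and in −cos(z) is 0.
Lower-order terms cancel with the polynomial part, so the numerator is (-1/8)·z^3 + o(z^3), and the limit is (-1/8)/(1) = -1/8.

-1/8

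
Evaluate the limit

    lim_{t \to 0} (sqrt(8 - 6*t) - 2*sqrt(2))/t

A 0/0 form; rationalise with √(8 - 6t) + √8. This collapses the numerator to -6t, leaving -6/(√(8 - 6t) + √8) → -6/(2√8) = -3*√(2)/4.

-3*√(2)/4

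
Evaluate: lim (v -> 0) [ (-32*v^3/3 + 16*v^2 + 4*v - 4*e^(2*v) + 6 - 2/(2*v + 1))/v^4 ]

-104/3

Substitution gives 0/0 (the numerator vanishes to order 4).
Expand each term to order v^4: the coefficient of v^4 in -2·1/(1 + 2v) is -32 and in -4·e^(2v) is -8/3.
Lower-order terms cancel with the polynomial part, so the numerator is (-104/3)·v^4 + o(v^4), and the limit is (-104/3)/(1) = -104/3.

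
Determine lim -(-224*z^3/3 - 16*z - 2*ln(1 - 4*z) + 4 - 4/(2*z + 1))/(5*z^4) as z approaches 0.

-64/5

Substitution gives 0/0; apply L'Hôpital's rule 4 times.
After differentiating numerator and denominator 4 times the quotient is (3072/(4*z - 1)^4 - 1536/(2*z + 1)^5)/(-120); at z = 0 this is -64/5.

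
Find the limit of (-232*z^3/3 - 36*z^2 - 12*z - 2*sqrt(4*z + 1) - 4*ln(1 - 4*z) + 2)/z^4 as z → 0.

276

Substitution gives 0/0 (the numerator vanishes to order 4).
Expand each term to order z^4: the coefficient of z^4 in -2·√(1 + 4z) is 20 and in -4·ln(1 - 4z) is 256.
Lower-order terms cancel with the polynomial part, so the numerator is (276)·z^4 + o(z^4), and the limit is (276)/(1) = 276.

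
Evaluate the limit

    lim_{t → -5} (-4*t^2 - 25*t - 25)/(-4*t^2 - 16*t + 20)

5/8

Since t = -5 makes numerator and denominator zero, (t + 5) divides both.
Cancelling it gives (-4*t - 5)/(4 - 4*t); now plug in t = -5 to get 5/8.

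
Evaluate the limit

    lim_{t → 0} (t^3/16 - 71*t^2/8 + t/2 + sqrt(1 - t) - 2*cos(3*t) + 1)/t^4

Substitution gives 0/0; apply L'Hôpital's rule 4 times.
After differentiating numerator and denominator 4 times the quotient is (-162*cos(3*t) - 15/(16*(1 - t)^(7/2)))/(24); at t = 0 this is -869/128.

-869/128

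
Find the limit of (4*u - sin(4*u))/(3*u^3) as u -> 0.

Direct substitution gives 0/0.
Apply L'Hôpital: lim (4 - 4*cos(4*u))/(9*u^2), still 0/0.
Apply L'Hôpital: lim (16*sin(4*u))/(18*u), still 0/0.
After 3 applications of L'Hôpital's rule the quotient is (64*cos(4*u))/(18); substituting u = 0 gives 32/9.

32/9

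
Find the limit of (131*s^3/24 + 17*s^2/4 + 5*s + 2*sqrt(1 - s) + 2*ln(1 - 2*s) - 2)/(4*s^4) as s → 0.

-517/256

Substitution gives 0/0 (the numerator vanishes to order 4).
Expand each term to order s^4: the coefficient of s^4 in 2·√(1 - s) is -5/64 and in 2·ln(1 - 2s) is -8.
Lower-order terms cancel with the polynomial part, so the numerator is (-517/64)·s^4 + o(s^4), and the limit is (-517/64)/(4) = -517/256.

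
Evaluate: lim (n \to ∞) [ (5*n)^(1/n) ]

1

Base → ∞ and exponent → 0: an ∞^0 form.
Take logs: (1/n)·ln(5·n^1) = (ln 5 + 1·ln n)/n → 0.
So the limit is e^0 = 1.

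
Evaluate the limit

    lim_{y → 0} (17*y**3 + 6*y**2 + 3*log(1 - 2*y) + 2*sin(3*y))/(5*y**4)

-12/5

Substitution gives 0/0; apply L'Hôpital's rule 4 times.
After differentiating numerator and denominator 4 times the quotient is (162*sin(3*y) - 288/(2*y - 1)^4)/(120); at y = 0 this is -12/5.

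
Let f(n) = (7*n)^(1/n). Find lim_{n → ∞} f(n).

1

Base → ∞ and exponent → 0: an ∞^0 form.
Take logs: (1/n)·ln(7·n^1) = (ln 7 + 1·ln n)/n → 0.
So the limit is e^0 = 1.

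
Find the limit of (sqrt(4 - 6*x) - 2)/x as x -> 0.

-3/2

Substitution gives 0/0. Multiply numerator and denominator by the conjugate √(4 - 6x) + √4.
The numerator becomes (4 - 6x) − 4 = -6x, so the expression simplifies to -6/(√(4 - 6x) + √4).
Letting x → 0 gives -6/(2√4) = -3/2.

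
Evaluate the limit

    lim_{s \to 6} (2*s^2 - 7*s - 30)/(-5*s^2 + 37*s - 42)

-17/23

Direct substitution gives 0/0, so factor. Both numerator and denominator have (s - 6) as a factor.
After cancelling, the expression reduces to (2*s + 5)/(7 - 5*s).
Substituting s = 6 gives -17/23.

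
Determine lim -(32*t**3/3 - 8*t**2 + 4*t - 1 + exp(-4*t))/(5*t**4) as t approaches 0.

Direct substitution gives 0/0.
Apply L'Hôpital: lim (32*t^2 - 16*t + 4 - 4*e^(-4*t))/(-20*t^3), still 0/0.
Apply L'Hôpital: lim (64*t - 16 + 16*e^(-4*t))/(-60*t^2), still 0/0.
Apply L'Hôpital: lim (64 - 64*e^(-4*t))/(-120*t), still 0/0.
After 4 applications of L'Hôpital's rule the quotient is (256*e^(-4*t))/(-120); substituting t = 0 gives -32/15.

-32/15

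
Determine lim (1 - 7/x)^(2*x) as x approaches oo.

e^(-14)

Write it as [(1 - 7/x)^x]^(2) · (1 - 7/x)^(0). The bracketed term tends to e^(-7) and the second factor to 1, so the limit is e^(-14).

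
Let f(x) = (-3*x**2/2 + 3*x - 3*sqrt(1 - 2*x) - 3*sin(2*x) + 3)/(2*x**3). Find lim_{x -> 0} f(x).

Substitution gives 0/0 (the numerator vanishes to order 3).
Expand each term to order x^3: the coefficient of x^3 in -3·√(1 - 2x) is 3/2 and in -3·sin(2x) is 4.
Lower-order terms cancel with the polynomial part, so the numerator is (11/2)·x^3 + o(x^3), and the limit is (11/2)/(2) = 11/4.

11/4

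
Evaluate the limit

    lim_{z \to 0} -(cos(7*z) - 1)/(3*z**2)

Direct substitution gives 0/0.
Apply L'Hôpital: lim (-7*sin(7*z))/(-6*z), still 0/0.
After 2 applications of L'Hôpital's rule the quotient is (-49*cos(7*z))/(-6); substituting z = 0 gives 49/6.

49/6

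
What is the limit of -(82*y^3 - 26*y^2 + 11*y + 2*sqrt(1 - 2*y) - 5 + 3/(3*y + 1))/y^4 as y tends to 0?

-967/4

Substitution gives 0/0 (the numerator vanishes to order 4).
Expand each term to order y^4: the coefficient of y^4 in 2·√(1 - 2y) is -5/4 and in 3·1/(1 + 3y) is 243.
Lower-order terms cancel with the polynomial part, so the numerator is (967/4)·y^4 + o(y^4), and the limit is (967/4)/(-1) = -967/4.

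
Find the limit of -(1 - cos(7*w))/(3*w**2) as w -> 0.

Substitution gives 0/0.
Use (1 − cos u)/u² → 1/2 with u = 7w: the limit is 7²/(2·(-3)) = -49/6.

-49/6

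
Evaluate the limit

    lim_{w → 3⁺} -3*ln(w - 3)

∞

As w → 3⁺, w - 3 → 0⁺ and ln(w - 3) → −∞.
Multiplying by -3 gives ∞.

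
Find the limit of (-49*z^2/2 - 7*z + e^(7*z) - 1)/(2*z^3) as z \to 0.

Direct substitution gives 0/0.
Apply L'Hôpital: lim (-49*z + 7*e^(7*z) - 7)/(6*z^2), still 0/0.
Apply L'Hôpital: lim (49*e^(7*z) - 49)/(12*z), still 0/0.
After 3 applications of L'Hôpital's rule the quotient is (343*e^(7*z))/(12); substituting z = 0 gives 343/12.

343/12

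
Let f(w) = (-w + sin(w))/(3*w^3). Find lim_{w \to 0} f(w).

Direct substitution gives 0/0.
Apply L'Hôpital: lim (cos(w) - 1)/(9*w^2), still 0/0.
Apply L'Hôpital: lim (-sin(w))/(18*w), still 0/0.
After 3 applications of L'Hôpital's rule the quotient is (-cos(w))/(18); substituting w = 0 gives -1/18.

-1/18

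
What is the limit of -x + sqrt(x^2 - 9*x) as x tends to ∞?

An ∞ − ∞ form. Rationalising with the conjugate, the difference becomes (-9x) / (√(x^2 - 9*x) + x).
For large x the denominator behaves like 2·x, so the quotient tends to -9/2 = -9/2.

-9/2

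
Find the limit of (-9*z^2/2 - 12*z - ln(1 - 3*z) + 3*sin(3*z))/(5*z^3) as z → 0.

-9/10

Substitution gives 0/0; apply L'Hôpital's rule 3 times.
After differentiating numerator and denominator 3 times the quotient is (-81*cos(3*z) - 54/(3*z - 1)^3)/(30); at z = 0 this is -9/10.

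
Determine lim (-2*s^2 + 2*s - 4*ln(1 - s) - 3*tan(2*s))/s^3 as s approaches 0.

Substitution gives 0/0; apply L'Hôpital's rule 3 times.
After differentiating numerator and denominator 3 times the quotient is (-96*tan(2*s)^2/cos(2*s)^2 - 48/cos(2*s)^4 - 8/(s - 1)^3)/(6); at s = 0 this is -20/3.

-20/3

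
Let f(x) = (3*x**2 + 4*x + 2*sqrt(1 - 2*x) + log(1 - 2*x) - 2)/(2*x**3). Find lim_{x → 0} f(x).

-11/6

Substitution gives 0/0 (the numerator vanishes to order 3).
Expand each term to order x^3: the coefficient of x^3 in 2·√(1 - 2x) is -1 and in ln(1 - 2x) is -8/3.
Lower-order terms cancel with the polynomial part, so the numerator is (-11/3)·x^3 + o(x^3), and the limit is (-11/3)/(2) = -11/6.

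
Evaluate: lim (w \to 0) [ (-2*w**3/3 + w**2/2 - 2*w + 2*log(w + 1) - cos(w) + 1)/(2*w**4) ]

Substitution gives 0/0 (the numerator vanishes to order 4).
Expand each term to order w^4: the coefficient of w^4 in −cos(w) is -1/24 and in 2·ln(1 + w) is -1/2.
Lower-order terms cancel with the polynomial part, so the numerator is (-13/24)·w^4 + o(w^4), and the limit is (-13/24)/(2) = -13/48.

-13/48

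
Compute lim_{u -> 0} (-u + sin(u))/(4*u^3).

-1/24

Direct substitution gives 0/0.
Apply L'Hôpital: lim (cos(u) - 1)/(12*u^2), still 0/0.
Apply L'Hôpital: lim (-sin(u))/(24*u), still 0/0.
After 3 applications of L'Hôpital's rule the quotient is (-cos(u))/(24); substituting u = 0 gives -1/24.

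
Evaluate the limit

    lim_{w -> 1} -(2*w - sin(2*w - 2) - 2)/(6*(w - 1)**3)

-2/9

Direct substitution gives 0/0.
Apply L'Hôpital: lim (2 - 2*cos(2*w - 2))/(-18*(w - 1)^2), still 0/0.
Apply L'Hôpital: lim (4*sin(2*w - 2))/(36 - 36*w), still 0/0.
After 3 applications of L'Hôpital's rule the quotient is (8*cos(2*w - 2))/(-36); substituting w = 1 gives -2/9.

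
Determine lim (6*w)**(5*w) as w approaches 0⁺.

1

Base → 0⁺ and exponent → 0⁺: a 0^0 form.
Take logs: 5w·ln(6w). This is 0·(−∞); rewriting as ln(6w)/(1/(5w)) and applying L'Hôpital gives 0.
Hence the limit is e^0 = 1.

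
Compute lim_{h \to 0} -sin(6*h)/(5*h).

Substitution gives 0/0.
Write it as (6/(-5))·sin(6h)/(6h); since sin(u)/u → 1, the limit is -6/5.

-6/5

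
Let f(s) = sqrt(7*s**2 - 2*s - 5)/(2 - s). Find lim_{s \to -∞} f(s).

√(7)

For large |s|, √(7*s^2 - 2*s - 5) ≈ √7·|s| and the denominator ≈ -s.
Since s → −∞, |s| = −s, giving −√7/(-1) = √(7).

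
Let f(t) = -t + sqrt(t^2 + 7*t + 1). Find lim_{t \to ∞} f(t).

7/2

This has the form ∞ − ∞. Multiply and divide by the conjugate √(t^2 + 7*t + 1) + t.
That gives (7t + 1) / (√(t^2 + 7*t + 1) + t).
Divide numerator and denominator by t: the limit is 7/(2·1) = 7/2.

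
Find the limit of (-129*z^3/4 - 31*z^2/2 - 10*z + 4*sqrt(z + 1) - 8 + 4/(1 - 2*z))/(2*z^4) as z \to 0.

2043/64

Substitution gives 0/0; apply L'Hôpital's rule 4 times.
After differentiating numerator and denominator 4 times the quotient is (-1536/(2*z - 1)^5 - 15/(4*(z + 1)^(7/2)))/(48); at z = 0 this is 2043/64.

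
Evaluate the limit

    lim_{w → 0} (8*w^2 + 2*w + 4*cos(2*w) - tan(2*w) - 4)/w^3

-8/3

Substitution gives 0/0; apply L'Hôpital's rule 3 times.
After differentiating numerator and denominator 3 times the quotient is (32*sin(2*w) - 48*tan(2*w)^4 - 64*tan(2*w)^2 - 16)/(6); at w = 0 this is -8/3.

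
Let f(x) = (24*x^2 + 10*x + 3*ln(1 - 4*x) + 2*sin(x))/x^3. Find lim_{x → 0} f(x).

-193/3

Substitution gives 0/0; apply L'Hôpital's rule 3 times.
After differentiating numerator and denominator 3 times the quotient is (-2*cos(x) + 384/(4*x - 1)^3)/(6); at x = 0 this is -193/3.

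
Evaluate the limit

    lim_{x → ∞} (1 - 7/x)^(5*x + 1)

e^(-35)

Write it as [(1 - 7/x)^x]^(5) · (1 - 7/x)^(1). The bracketed term tends to e^(-7) and the second factor to 1, so the limit is e^(-35).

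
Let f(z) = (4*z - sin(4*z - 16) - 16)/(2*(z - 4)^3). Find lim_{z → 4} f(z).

16/3

Direct substitution gives 0/0.
Apply L'Hôpital: lim (4 - 4*cos(4*z - 16))/(6*(z - 4)^2), still 0/0.
Apply L'Hôpital: lim (16*sin(4*z - 16))/(12*z - 48), still 0/0.
After 3 applications of L'Hôpital's rule the quotient is (64*cos(4*z - 16))/(12); substituting z = 4 gives 16/3.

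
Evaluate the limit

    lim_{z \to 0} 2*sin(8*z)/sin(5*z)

16/5

Substitution gives 0/0.
Divide numerator and denominator by z: sin(8z)/z → 8 and sin(5z)/z → 5, so the limit is 2·8/5 = 16/5.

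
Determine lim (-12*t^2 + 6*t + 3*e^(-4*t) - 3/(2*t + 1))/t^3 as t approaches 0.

Substitution gives 0/0 (the numerator vanishes to order 3).
Expand each term to order t^3: the coefficient of t^3 in 3·e^(-4t) is -32 and in -3·1/(1 + 2t) is 24.
Lower-order terms cancel with the polynomial part, so the numerator is (-8)·t^3 + o(t^3), and the limit is (-8)/(1) = -8.

-8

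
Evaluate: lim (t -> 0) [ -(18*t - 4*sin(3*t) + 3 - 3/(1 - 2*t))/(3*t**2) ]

4

Substitution gives 0/0; apply L'Hôpital's rule 2 times.
After differentiating numerator and denominator 2 times the quotient is (36*sin(3*t) + 24/(2*t - 1)^3)/(-6); at t = 0 this is 4.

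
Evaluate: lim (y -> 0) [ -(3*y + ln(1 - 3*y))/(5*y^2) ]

Direct substitution gives 0/0.
Apply L'Hôpital: lim (3 - 3/(1 - 3*y))/(-10*y), still 0/0.
After 2 applications of L'Hôpital's rule the quotient is (-9/(1 - 3*y)^2)/(-10); substituting y = 0 gives 9/10.

9/10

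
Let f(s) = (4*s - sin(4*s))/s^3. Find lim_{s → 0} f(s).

Direct substitution gives 0/0.
Apply L'Hôpital: lim (4 - 4*cos(4*s))/(3*s^2), still 0/0.
Apply L'Hôpital: lim (16*sin(4*s))/(6*s), still 0/0.
After 3 applications of L'Hôpital's rule the quotient is (64*cos(4*s))/(6); substituting s = 0 gives 32/3.

32/3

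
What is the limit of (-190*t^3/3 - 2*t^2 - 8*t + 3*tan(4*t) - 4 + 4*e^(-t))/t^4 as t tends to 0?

Substitution gives 0/0; apply L'Hôpital's rule 4 times.
After differentiating numerator and denominator 4 times the quotient is (4*(1536*(3*tan(4*t)^2 + 2)*e^(t)*tan(4*t)/cos(4*t)^2 + 1)*e^(-t))/(24); at t = 0 this is 1/6.

1/6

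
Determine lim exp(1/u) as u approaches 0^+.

As u → 0⁺, 1/(u) → +∞, so e^(1/(u)) → ∞.

∞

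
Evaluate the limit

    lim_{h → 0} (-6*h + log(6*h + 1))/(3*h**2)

-6

Direct substitution gives 0/0.
Apply L'Hôpital: lim (-6 + 6/(6*h + 1))/(6*h), still 0/0.
After 2 applications of L'Hôpital's rule the quotient is (-36/(6*h + 1)^2)/(6); substituting h = 0 gives -6.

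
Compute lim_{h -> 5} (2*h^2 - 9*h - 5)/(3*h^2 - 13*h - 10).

11/17

Since h = 5 makes numerator and denominator zero, (h - 5) divides both.
Cancelling it gives (2*h + 1)/(3*h + 2); now plug in h = 5 to get 11/17.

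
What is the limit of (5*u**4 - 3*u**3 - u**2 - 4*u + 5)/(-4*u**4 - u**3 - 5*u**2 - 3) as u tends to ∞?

Numerator and denominator both have degree 4.
Dividing every term by u^4, all lower-order terms vanish and the limit is the ratio of leading coefficients, 5/(-4) = -5/4.

-5/4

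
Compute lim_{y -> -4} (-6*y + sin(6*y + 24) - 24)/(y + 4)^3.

Direct substitution gives 0/0.
Apply L'Hôpital: lim (6*cos(6*y + 24) - 6)/(3*(y + 4)^2), still 0/0.
Apply L'Hôpital: lim (-36*sin(6*y + 24))/(6*y + 24), still 0/0.
After 3 applications of L'Hôpital's rule the quotient is (-216*cos(6*y + 24))/(6); substituting y = -4 gives -36.

-36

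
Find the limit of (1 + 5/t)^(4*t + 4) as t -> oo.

Write it as [(1 + 5/t)^t]^(4) · (1 + 5/t)^(4). The bracketed term tends to e^(5) and the second factor to 1, so the limit is e^(20).

e^(20)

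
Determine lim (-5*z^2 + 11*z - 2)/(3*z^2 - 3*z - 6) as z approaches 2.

Since z = 2 makes numerator and denominator zero, (z - 2) divides both.
Cancelling it gives (1 - 5*z)/(3*z + 3); now plug in z = 2 to get -1.

-1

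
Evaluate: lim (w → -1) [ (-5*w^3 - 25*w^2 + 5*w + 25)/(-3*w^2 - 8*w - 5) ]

Since w = -1 makes numerator and denominator zero, (w + 1) divides both.
Cancelling it gives (-5*w^2 - 20*w + 25)/(-3*w - 5); now plug in w = -1 to get -20.

-20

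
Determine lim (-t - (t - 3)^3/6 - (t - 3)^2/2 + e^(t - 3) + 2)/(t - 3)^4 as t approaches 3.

1/24

Direct substitution gives 0/0.
Apply L'Hôpital: lim (-t - (t - 3)^2/2 + e^(t - 3) + 2)/(4*(t - 3)^3), still 0/0.
Apply L'Hôpital: lim (-t + e^(t - 3) + 2)/(12*(t - 3)^2), still 0/0.
Apply L'Hôpital: lim (e^(t - 3) - 1)/(24*t - 72), still 0/0.
After 4 applications of L'Hôpital's rule the quotient is (e^(t - 3))/(24); substituting t = 3 gives 1/24.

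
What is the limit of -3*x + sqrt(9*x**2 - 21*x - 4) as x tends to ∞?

An ∞ − ∞ form. Rationalising with the conjugate, the difference becomes (-21x - 4) / (√(9*x^2 - 21*x - 4) + 3x).
For large x the denominator behaves like 2·3x, so the quotient tends to -21/6 = -7/2.

-7/2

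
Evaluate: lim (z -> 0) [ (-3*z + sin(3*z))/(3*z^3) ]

-3/2

Direct substitution gives 0/0.
Apply L'Hôpital: lim (3*cos(3*z) - 3)/(9*z^2), still 0/0.
Apply L'Hôpital: lim (-9*sin(3*z))/(18*z), still 0/0.
After 3 applications of L'Hôpital's rule the quotient is (-27*cos(3*z))/(18); substituting z = 0 gives -3/2.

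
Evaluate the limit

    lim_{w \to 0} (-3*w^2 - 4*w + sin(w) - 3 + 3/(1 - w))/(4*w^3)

Substitution gives 0/0; apply L'Hôpital's rule 3 times.
After differentiating numerator and denominator 3 times the quotient is (-cos(w) + 18/(w - 1)^4)/(24); at w = 0 this is 17/24.

17/24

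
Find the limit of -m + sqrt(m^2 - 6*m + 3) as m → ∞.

-3

An ∞ − ∞ form. Rationalising with the conjugate, the difference becomes (-6m + 3) / (√(m^2 - 6*m + 3) + m).
For large m the denominator behaves like 2·m, so the quotient tends to -6/2 = -3.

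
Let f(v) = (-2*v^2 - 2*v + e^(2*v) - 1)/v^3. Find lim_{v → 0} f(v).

4/3

Direct substitution gives 0/0.
Apply L'Hôpital: lim (-4*v + 2*e^(2*v) - 2)/(3*v^2), still 0/0.
Apply L'Hôpital: lim (4*e^(2*v) - 4)/(6*v), still 0/0.
After 3 applications of L'Hôpital's rule the quotient is (8*e^(2*v))/(6); substituting v = 0 gives 4/3.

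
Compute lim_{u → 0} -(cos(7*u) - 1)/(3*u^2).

49/6

Direct substitution gives 0/0.
Apply L'Hôpital: lim (-7*sin(7*u))/(-6*u), still 0/0.
After 2 applications of L'Hôpital's rule the quotient is (-49*cos(7*u))/(-6); substituting u = 0 gives 49/6.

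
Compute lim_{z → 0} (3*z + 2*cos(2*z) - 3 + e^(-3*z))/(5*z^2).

1/10

Substitution gives 0/0; apply L'Hôpital's rule 2 times.
After differentiating numerator and denominator 2 times the quotient is (-8*cos(2*z) + 9*e^(-3*z))/(10); at z = 0 this is 1/10.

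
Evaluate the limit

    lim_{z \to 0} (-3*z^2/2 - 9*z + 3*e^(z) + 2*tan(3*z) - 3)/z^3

Substitution gives 0/0 (the numerator vanishes to order 3).
Expand each term to order z^3: the coefficient of z^3 in 2·tan(3z) is 18 and in 3·e^(z) is 1/2.
Lower-order terms cancel with the polynomial part, so the numerator is (37/2)·z^3 + o(z^3), and the limit is (37/2)/(1) = 37/2.

37/2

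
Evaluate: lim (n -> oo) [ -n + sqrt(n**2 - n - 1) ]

An ∞ − ∞ form. Rationalising with the conjugate, the difference becomes (-n - 1) / (√(n^2 - n - 1) + n).
For large n the denominator behaves like 2·n, so the quotient tends to -1/2 = -1/2.

-1/2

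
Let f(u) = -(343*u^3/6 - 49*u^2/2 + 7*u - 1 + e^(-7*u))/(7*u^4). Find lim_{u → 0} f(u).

-343/24

Direct substitution gives 0/0.
Apply L'Hôpital: lim (343*u^2/2 - 49*u + 7 - 7*e^(-7*u))/(-28*u^3), still 0/0.
Apply L'Hôpital: lim (343*u - 49 + 49*e^(-7*u))/(-84*u^2), still 0/0.
Apply L'Hôpital: lim (343 - 343*e^(-7*u))/(-168*u), still 0/0.
After 4 applications of L'Hôpital's rule the quotient is (2401*e^(-7*u))/(-168); substituting u = 0 gives -343/24.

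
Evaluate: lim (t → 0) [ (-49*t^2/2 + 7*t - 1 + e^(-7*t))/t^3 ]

Direct substitution gives 0/0.
Apply L'Hôpital: lim (-49*t + 7 - 7*e^(-7*t))/(3*t^2), still 0/0.
Apply L'Hôpital: lim (-49 + 49*e^(-7*t))/(6*t), still 0/0.
After 3 applications of L'Hôpital's rule the quotient is (-343*e^(-7*t))/(6); substituting t = 0 gives -343/6.

-343/6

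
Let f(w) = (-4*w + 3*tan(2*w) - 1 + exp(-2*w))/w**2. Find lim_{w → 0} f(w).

2

Substitution gives 0/0 (the numerator vanishes to order 2).
Expand each term to order w^2: the coefficient of w^2 in e^(-2w) is 2 and in 3·tan(2w) is 0.
Lower-order terms cancel with the polynomial part, so the numerator is (2)·w^2 + o(w^2), and the limit is (2)/(1) = 2.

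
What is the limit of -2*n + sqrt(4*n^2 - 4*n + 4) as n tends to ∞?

An ∞ − ∞ form. Rationalising with the conjugate, the difference becomes (-4n + 4) / (√(4*n^2 - 4*n + 4) + 2n).
For large n the denominator behaves like 2·2n, so the quotient tends to -4/4 = -1.

-1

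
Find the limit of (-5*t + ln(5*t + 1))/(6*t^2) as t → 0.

-25/12

Direct substitution gives 0/0.
Apply L'Hôpital: lim (-5 + 5/(5*t + 1))/(12*t), still 0/0.
After 2 applications of L'Hôpital's rule the quotient is (-25/(5*t + 1)^2)/(12); substituting t = 0 gives -25/12.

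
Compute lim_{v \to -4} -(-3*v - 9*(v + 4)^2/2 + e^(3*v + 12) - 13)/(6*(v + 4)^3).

Direct substitution gives 0/0.
Apply L'Hôpital: lim (-9*v + 3*e^(3*v + 12) - 39)/(-18*(v + 4)^2), still 0/0.
Apply L'Hôpital: lim (9*e^(3*v + 12) - 9)/(-36*v - 144), still 0/0.
After 3 applications of L'Hôpital's rule the quotient is (27*e^(3*v + 12))/(-36); substituting v = -4 gives -3/4.

-3/4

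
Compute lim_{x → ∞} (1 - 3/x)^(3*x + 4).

e^(-9)

Let L be the limit and take ln: ln L = lim (3x + 4)·ln(1 - 3/x) = lim (3x + 4)·(-3/x + O(1/x²)) = -9.
Hence L = e^(-9).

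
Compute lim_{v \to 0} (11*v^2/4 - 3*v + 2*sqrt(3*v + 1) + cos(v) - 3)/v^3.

27/8

Substitution gives 0/0; apply L'Hôpital's rule 3 times.
After differentiating numerator and denominator 3 times the quotient is (sin(v) + 81/(4*(3*v + 1)^(5/2)))/(6); at v = 0 this is 27/8.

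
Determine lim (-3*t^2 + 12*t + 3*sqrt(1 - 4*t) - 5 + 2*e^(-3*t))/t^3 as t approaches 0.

-21

Substitution gives 0/0; apply L'Hôpital's rule 3 times.
After differentiating numerator and denominator 3 times the quotient is (-54*e^(-3*t) - 72/(1 - 4*t)^(5/2))/(6); at t = 0 this is -21.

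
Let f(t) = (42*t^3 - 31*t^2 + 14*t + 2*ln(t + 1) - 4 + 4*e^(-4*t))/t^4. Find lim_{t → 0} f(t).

Substitution gives 0/0 (the numerator vanishes to order 4).
Expand each term to order t^4: the coefficient of t^4 in 4·e^(-4t) is 128/3 and in 2·ln(1 + t) is -1/2.
Lower-order terms cancel with the polynomial part, so the numerator is (253/6)·t^4 + o(t^4), and the limit is (253/6)/(1) = 253/6.

253/6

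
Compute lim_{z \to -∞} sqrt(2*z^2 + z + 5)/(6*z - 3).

-√(2)/6

For large |z|, √(2*z^2 + z + 5) ≈ √2·|z| and the denominator ≈ 6z.
Since z → −∞, |z| = −z, giving −√2/(6) = -√(2)/6.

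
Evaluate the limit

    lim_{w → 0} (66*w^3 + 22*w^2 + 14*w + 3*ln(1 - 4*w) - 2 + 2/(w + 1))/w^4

-190

Substitution gives 0/0; apply L'Hôpital's rule 4 times.
After differentiating numerator and denominator 4 times the quotient is (-4608/(4*w - 1)^4 + 48/(w + 1)^5)/(24); at w = 0 this is -190.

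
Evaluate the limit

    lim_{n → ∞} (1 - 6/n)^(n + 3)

e^(-6)

The base → 1 and the exponent → ∞: a 1^∞ form.
Take logarithms: (n + 3)·ln(1 - 6/n). Since ln(1+u) ~ u for small u, this behaves like (n)·(-6/n) → -6.
So the limit is e^(-6).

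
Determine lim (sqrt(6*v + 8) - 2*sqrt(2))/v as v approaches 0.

Substitution gives 0/0. Multiply numerator and denominator by the conjugate √(8 + 6v) + √8.
The numerator becomes (8 + 6v) − 8 = 6v, so the expression simplifies to 6/(√(8 + 6v) + √8).
Letting v → 0 gives 6/(2√8) = 3*√(2)/4.

3*√(2)/4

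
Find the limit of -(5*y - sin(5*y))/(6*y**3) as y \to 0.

Direct substitution gives 0/0.
Apply L'Hôpital: lim (5 - 5*cos(5*y))/(-18*y^2), still 0/0.
Apply L'Hôpital: lim (25*sin(5*y))/(-36*y), still 0/0.
After 3 applications of L'Hôpital's rule the quotient is (125*cos(5*y))/(-36); substituting y = 0 gives -125/36.

-125/36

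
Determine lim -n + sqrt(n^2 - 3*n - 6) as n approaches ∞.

This has the form ∞ − ∞. Multiply and divide by the conjugate √(n^2 - 3*n - 6) + n.
That gives (-3n - 6) / (√(n^2 - 3*n - 6) + n).
Divide numerator and denominator by n: the limit is -3/(2·1) = -3/2.

-3/2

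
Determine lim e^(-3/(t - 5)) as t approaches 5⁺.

As t → 5⁺, -3/(t - 5) → −∞, so e^(-3/(t - 5)) → 0.

0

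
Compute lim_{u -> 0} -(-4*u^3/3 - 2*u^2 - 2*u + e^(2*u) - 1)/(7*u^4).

-2/21

Direct substitution gives 0/0.
Apply L'Hôpital: lim (-4*u^2 - 4*u + 2*e^(2*u) - 2)/(-28*u^3), still 0/0.
Apply L'Hôpital: lim (-8*u + 4*e^(2*u) - 4)/(-84*u^2), still 0/0.
Apply L'Hôpital: lim (8*e^(2*u) - 8)/(-168*u), still 0/0.
After 4 applications of L'Hôpital's rule the quotient is (16*e^(2*u))/(-168); substituting u = 0 gives -2/21.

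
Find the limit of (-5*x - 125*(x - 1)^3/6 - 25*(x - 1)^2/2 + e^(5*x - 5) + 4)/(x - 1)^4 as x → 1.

625/24

Direct substitution gives 0/0.
Apply L'Hôpital: lim (-25*x - 125*(x - 1)^2/2 + 5*e^(5*x - 5) + 20)/(4*(x - 1)^3), still 0/0.
Apply L'Hôpital: lim (-125*x + 25*e^(5*x - 5) + 100)/(12*(x - 1)^2), still 0/0.
Apply L'Hôpital: lim (125*e^(5*x - 5) - 125)/(24*x - 24), still 0/0.
After 4 applications of L'Hôpital's rule the quotient is (625*e^(5*x - 5))/(24); substituting x = 1 gives 625/24.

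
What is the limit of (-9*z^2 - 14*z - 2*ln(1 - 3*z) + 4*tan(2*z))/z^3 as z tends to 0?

Substitution gives 0/0 (the numerator vanishes to order 3).
Expand each term to order z^3: the coefficient of z^3 in 4·tan(2z) is 32/3 and in -2·ln(1 - 3z) is 18.
Lower-order terms cancel with the polynomial part, so the numerator is (86/3)·z^3 + o(z^3), and the limit is (86/3)/(1) = 86/3.

86/3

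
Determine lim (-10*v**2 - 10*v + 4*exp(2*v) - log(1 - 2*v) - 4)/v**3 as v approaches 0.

8

Substitution gives 0/0; apply L'Hôpital's rule 3 times.
After differentiating numerator and denominator 3 times the quotient is (32*e^(2*v) - 16/(2*v - 1)^3)/(6); at v = 0 this is 8.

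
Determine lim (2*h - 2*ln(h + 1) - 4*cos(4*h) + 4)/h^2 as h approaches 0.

Substitution gives 0/0 (the numerator vanishes to order 2).
Expand each term to order h^2: the coefficient of h^2 in -2·ln(1 + h) is 1 and in -4·cos(4h) is 32.
Lower-order terms cancel with the polynomial part, so the numerator is (33)·h^2 + o(h^2), and the limit is (33)/(1) = 33.

33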